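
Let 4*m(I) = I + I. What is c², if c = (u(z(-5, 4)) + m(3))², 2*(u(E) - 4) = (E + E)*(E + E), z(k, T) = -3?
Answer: 4879681/16 ≈ 3.0498e+5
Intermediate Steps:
m(I) = I/2 (m(I) = (I + I)/4 = (2*I)/4 = I/2)
u(E) = 4 + 2*E² (u(E) = 4 + ((E + E)*(E + E))/2 = 4 + ((2*E)*(2*E))/2 = 4 + (4*E²)/2 = 4 + 2*E²)
c = 2209/4 (c = ((4 + 2*(-3)²) + (½)*3)² = ((4 + 2*9) + 3/2)² = ((4 + 18) + 3/2)² = (22 + 3/2)² = (47/2)² = 2209/4 ≈ 552.25)
c² = (2209/4)² = 4879681/16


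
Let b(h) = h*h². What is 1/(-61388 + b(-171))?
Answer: -1/5061599 ≈ -1.9757e-7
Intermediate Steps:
b(h) = h³
1/(-61388 + b(-171)) = 1/(-61388 + (-171)³) = 1/(-61388 - 5000211) = 1/(-5061599) = -1/5061599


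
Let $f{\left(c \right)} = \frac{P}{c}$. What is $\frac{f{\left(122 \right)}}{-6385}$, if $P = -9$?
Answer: $\frac{9}{778970} \approx 1.1554 \cdot 10^{-5}$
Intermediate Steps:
$f{\left(c \right)} = - \frac{9}{c}$
$\frac{f{\left(122 \right)}}{-6385} = \frac{\left(-9\right) \frac{1}{122}}{-6385} = \left(-9\right) \frac{1}{122} \left(- \frac{1}{6385}\right) = \left(- \frac{9}{122}\right) \left(- \frac{1}{6385}\right) = \frac{9}{778970}$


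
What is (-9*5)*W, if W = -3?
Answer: 135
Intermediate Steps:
(-9*5)*W = -9*5*(-3) = -45*(-3) = 135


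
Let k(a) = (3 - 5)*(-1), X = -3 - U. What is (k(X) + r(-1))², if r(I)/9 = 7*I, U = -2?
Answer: 3721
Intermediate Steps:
r(I) = 63*I (r(I) = 9*(7*I) = 63*I)
X = -1 (X = -3 - 1*(-2) = -3 + 2 = -1)
k(a) = 2 (k(a) = -2*(-1) = 2)
(k(X) + r(-1))² = (2 + 63*(-1))² = (2 - 63)² = (-61)² = 3721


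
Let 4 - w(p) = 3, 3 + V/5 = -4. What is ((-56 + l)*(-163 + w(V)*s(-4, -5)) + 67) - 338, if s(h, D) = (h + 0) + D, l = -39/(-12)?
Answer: 8802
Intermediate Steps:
V = -35 (V = -15 + 5*(-4) = -15 - 20 = -35)
w(p) = 1 (w(p) = 4 - 1*3 = 4 - 3 = 1)
l = 13/4 (l = -39*(-1/12) = 13/4 ≈ 3.2500)
s(h, D) = D + h (s(h, D) = h + D = D + h)
((-56 + l)*(-163 + w(V)*s(-4, -5)) + 67) - 338 = ((-56 + 13/4)*(-163 + 1*(-5 - 4)) + 67) - 338 = (-211*(-163 + 1*(-9))/4 + 67) - 338 = (-211*(-163 - 9)/4 + 67) - 338 = (-211/4*(-172) + 67) - 338 = (9073 + 67) - 338 = 9140 - 338 = 8802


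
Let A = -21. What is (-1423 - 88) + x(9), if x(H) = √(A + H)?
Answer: -1511 + 2*I*√3 ≈ -1511.0 + 3.4641*I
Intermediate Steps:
x(H) = √(-21 + H)
(-1423 - 88) + x(9) = (-1423 - 88) + √(-21 + 9) = -1511 + √(-12) = -1511 + 2*I*√3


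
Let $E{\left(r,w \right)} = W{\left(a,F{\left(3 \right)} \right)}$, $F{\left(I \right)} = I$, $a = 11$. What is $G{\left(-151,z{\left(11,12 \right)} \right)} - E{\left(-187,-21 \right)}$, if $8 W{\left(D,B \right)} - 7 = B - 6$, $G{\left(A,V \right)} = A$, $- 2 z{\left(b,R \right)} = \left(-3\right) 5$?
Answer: $- \frac{303}{2} \approx -151.5$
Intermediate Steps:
$z{\left(b,R \right)} = \frac{15}{2}$ ($z{\left(b,R \right)} = - \frac{\left(-3\right) 5}{2} = \left(- \frac{1}{2}\right) \left(-15\right) = \frac{15}{2}$)
$W{\left(D,B \right)} = \frac{1}{8} + \frac{B}{8}$ ($W{\left(D,B \right)} = \frac{7}{8} + \frac{B - 6}{8} = \frac{7}{8} + \frac{-6 + B}{8} = \frac{7}{8} + \left(- \frac{3}{4} + \frac{B}{8}\right) = \frac{1}{8} + \frac{B}{8}$)
$E{\left(r,w \right)} = \frac{1}{2}$ ($E{\left(r,w \right)} = \frac{1}{8} + \frac{1}{8} \cdot 3 = \frac{1}{8} + \frac{3}{8} = \frac{1}{2}$)
$G{\left(-151,z{\left(11,12 \right)} \right)} - E{\left(-187,-21 \right)} = -151 - \frac{1}{2} = - \frac{303}{2}$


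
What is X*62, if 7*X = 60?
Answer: 3720/7 ≈ 531.43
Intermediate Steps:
X = 60/7 (X = (⅐)*60 = 60/7 ≈ 8.5714)
X*62 = (60/7)*62 = 3720/7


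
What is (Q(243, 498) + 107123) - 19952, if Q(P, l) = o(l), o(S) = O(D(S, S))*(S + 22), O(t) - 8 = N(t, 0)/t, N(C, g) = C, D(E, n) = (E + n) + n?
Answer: 91851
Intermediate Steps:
D(E, n) = E + 2*n
O(t) = 9 (O(t) = 8 + t/t = 8 + 1 = 9)
o(S) = 198 + 9*S (o(S) = 9*(S + 22) = 9*(22 + S) = 198 + 9*S)
Q(P, l) = 198 + 9*l
(Q(243, 498) + 107123) - 19952 = ((198 + 9*498) + 107123) - 19952 = ((198 + 4482) + 107123) - 19952 = (4680 + 107123) - 19952 = 111803 - 19952 = 91851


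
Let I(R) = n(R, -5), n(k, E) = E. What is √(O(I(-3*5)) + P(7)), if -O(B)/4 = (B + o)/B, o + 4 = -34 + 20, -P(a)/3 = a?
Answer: I*√985/5 ≈ 6.2769*I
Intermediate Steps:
P(a) = -3*a
o = -18 (o = -4 + (-34 + 20) = -4 - 14 = -18)
I(R) = -5
O(B) = -4*(-18 + B)/B (O(B) = -4*(B - 18)/B = -4*(-18 + B)/B)
√(O(I(-3*5)) + P(7)) = √((-4 + 72/(-5)) - 3*7) = √((-4 + 72*(-⅕)) - 21) = √((-4 - 72/5) - 21) = √(-92/5 - 21) = √(-197/5) = I*√985/5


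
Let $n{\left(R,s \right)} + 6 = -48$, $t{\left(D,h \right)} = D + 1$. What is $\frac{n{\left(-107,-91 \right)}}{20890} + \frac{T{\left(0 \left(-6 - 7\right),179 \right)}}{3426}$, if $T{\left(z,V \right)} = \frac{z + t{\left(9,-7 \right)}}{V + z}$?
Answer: $- \frac{8226704}{3202719015} \approx -0.0025687$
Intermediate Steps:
$t{\left(D,h \right)} = 1 + D$
$n{\left(R,s \right)} = -54$ ($n{\left(R,s \right)} = -6 - 48 = -54$)
$T{\left(z,V \right)} = \frac{10 + z}{V + z}$ ($T{\left(z,V \right)} = \frac{z + \left(1 + 9\right)}{V + z} = \frac{z + 10}{V + z} = \frac{10 + z}{V + z}$)
$\frac{n{\left(-107,-91 \right)}}{20890} + \frac{T{\left(0 \left(-6 - 7\right),179 \right)}}{3426} = - \frac{54}{20890} + \frac{\frac{1}{179 + 0 \left(-6 - 7\right)} \left(10 + 0 \left(-6 - 7\right)\right)}{3426} = \left(-54\right) \frac{1}{20890} + \frac{10 + 0 \left(-13\right)}{179 + 0 \left(-13\right)} \frac{1}{3426} = - \frac{27}{10445} + \frac{10 + 0}{179 + 0} \cdot \frac{1}{3426} = - \frac{27}{10445} + \frac{1}{179} \cdot 10 \cdot \frac{1}{3426} = - \frac{27}{10445} + \frac{10}{179} \cdot \frac{1}{3426} = - \frac{27}{10445} + \frac{5}{306627} = - \frac{8226704}{3202719015}$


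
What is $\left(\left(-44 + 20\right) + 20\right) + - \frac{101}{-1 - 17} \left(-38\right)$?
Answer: $- \frac{1955}{9} \approx -217.22$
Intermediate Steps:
$\left(\left(-44 + 20\right) + 20\right) + - \frac{101}{-1 - 17} \left(-38\right) = \left(-24 + 20\right) + - \frac{101}{-18} \left(-38\right) = -4 + \left(-101\right) \left(- \frac{1}{18}\right) \left(-38\right) = -4 + \frac{101}{18} \left(-38\right) = -4 - \frac{1919}{9} = - \frac{1955}{9}$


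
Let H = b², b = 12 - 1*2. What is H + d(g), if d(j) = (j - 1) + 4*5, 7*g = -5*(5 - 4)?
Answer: 828/7 ≈ 118.29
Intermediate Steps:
b = 10 (b = 12 - 2 = 10)
g = -5/7 (g = (-5*(5 - 4))/7 = (-5*1)/7 = (⅐)*(-5) = -5/7 ≈ -0.71429)
d(j) = 19 + j (d(j) = (-1 + j) + 20 = 19 + j)
H = 100 (H = 10² = 100)
H + d(g) = 100 + (19 - 5/7) = 100 + 128/7 = 828/7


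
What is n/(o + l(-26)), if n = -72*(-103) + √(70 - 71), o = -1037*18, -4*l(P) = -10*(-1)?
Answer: -14832/37337 - 2*I/37337 ≈ -0.39725 - 5.3566e-5*I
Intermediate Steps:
l(P) = -5/2 (l(P) = -(-5)*(-1)/2 = -¼*10 = -5/2)
o = -18666
n = 7416 + I (n = 7416 + √(-1) = 7416 + I ≈ 7416.0 + 1.0*I)
n/(o + l(-26)) = (7416 + I)/(-18666 - 5/2) = (7416 + I)/(-37337/2) = (7416 + I)*(-2/37337) = -14832/37337 - 2*I/37337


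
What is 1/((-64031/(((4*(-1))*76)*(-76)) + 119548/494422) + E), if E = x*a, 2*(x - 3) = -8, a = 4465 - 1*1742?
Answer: -5711562944/15567034045557 ≈ -0.00036690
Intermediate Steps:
a = 2723 (a = 4465 - 1742 = 2723)
x = -1 (x = 3 + (½)*(-8) = 3 - 4 = -1)
E = -2723 (E = -1*2723 = -2723)
1/((-64031/(((4*(-1))*76)*(-76)) + 119548/494422) + E) = 1/((-64031/(((4*(-1))*76)*(-76)) + 119548/494422) - 2723) = 1/((-64031/(-4*76*(-76)) + 119548*(1/494422)) - 2723) = 1/((-64031/((-304*(-76))) + 59774/247211) - 2723) = 1/((-64031/23104 + 59774/247211) - 2723) = 1/(-14448149045/5711562944 - 2723) = 1/(-15567034045557/5711562944) = -5711562944/15567034045557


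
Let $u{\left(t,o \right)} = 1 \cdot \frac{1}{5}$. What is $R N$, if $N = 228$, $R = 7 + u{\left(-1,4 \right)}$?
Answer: $\frac{8208}{5} \approx 1641.6$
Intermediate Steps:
$u{\left(t,o \right)} = \frac{1}{5}$ ($u{\left(t,o \right)} = 1 \cdot \frac{1}{5} = \frac{1}{5}$)
$R = \frac{36}{5}$ ($R = 7 + \frac{1}{5} = \frac{36}{5} \approx 7.2$)
$R N = \frac{36}{5} \cdot 228 = \frac{8208}{5}$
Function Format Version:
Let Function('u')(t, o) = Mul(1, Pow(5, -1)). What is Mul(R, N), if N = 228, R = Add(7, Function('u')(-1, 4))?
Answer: Rational(8208, 5) ≈ 1641.6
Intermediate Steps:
Function('u')(t, o) = Rational(1, 5) (Function('u')(t, o) = Mul(1, Rational(1, 5)) = Rational(1, 5))
R = Rational(36, 5) (R = Add(7, Rational(1, 5)) = Rational(36, 5) ≈ 7.2000)
Mul(R, N) = Mul(Rational(36, 5), 228) = Rational(8208, 5)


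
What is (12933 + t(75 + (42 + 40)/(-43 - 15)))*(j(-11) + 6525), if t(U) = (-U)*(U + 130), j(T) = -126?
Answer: -11022168717/841 ≈ -1.3106e+7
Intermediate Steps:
t(U) = -U*(130 + U) (t(U) = (-U)*(130 + U) = -U*(130 + U))
(12933 + t(75 + (42 + 40)/(-43 - 15)))*(j(-11) + 6525) = (12933 - (75 + (42 + 40)/(-43 - 15))*(130 + (75 + (42 + 40)/(-43 - 15))))*(-126 + 6525) = (12933 - (75 + 82/(-58))*(130 + (75 + 82/(-58))))*6399 = (12933 - (75 + 82*(-1/58))*(130 + (75 + 82*(-1/58))))*6399 = (12933 - (75 - 41/29)*(130 + (75 - 41/29)))*6399 = (12933 - 1*2134/29*(130 + 2134/29))*6399 = (12933 - 1*2134/29*5904/29)*6399 = (12933 - 12599136/841)*6399 = -1722483/841*6399 = -11022168717/841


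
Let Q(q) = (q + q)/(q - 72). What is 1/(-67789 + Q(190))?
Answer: -59/3999361 ≈ -1.4752e-5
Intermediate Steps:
Q(q) = 2*q/(-72 + q) (Q(q) = (2*q)/(-72 + q) = 2*q/(-72 + q))
1/(-67789 + Q(190)) = 1/(-67789 + 2*190/(-72 + 190)) = 1/(-67789 + 2*190/118) = 1/(-67789 + 2*190*(1/118)) = 1/(-67789 + 190/59) = 1/(-3999361/59) = -59/3999361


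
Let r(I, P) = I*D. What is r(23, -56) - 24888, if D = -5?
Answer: -25003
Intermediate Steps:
r(I, P) = -5*I (r(I, P) = I*(-5) = -5*I)
r(23, -56) - 24888 = -5*23 - 24888 = -115 - 24888 = -25003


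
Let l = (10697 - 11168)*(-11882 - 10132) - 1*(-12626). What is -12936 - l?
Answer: -10394156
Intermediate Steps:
l = 10381220 (l = -471*(-22014) + 12626 = 10368594 + 12626 = 10381220)
-12936 - l = -12936 - 1*10381220 = -12936 - 10381220 = -10394156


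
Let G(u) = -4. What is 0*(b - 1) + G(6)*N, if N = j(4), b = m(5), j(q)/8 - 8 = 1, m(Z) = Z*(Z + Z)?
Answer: -288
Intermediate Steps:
m(Z) = 2*Z² (m(Z) = Z*(2*Z) = 2*Z²)
j(q) = 72 (j(q) = 64 + 8*1 = 64 + 8 = 72)
b = 50 (b = 2*5² = 2*25 = 50)
N = 72
0*(b - 1) + G(6)*N = 0*(50 - 1) - 4*72 = 0*49 - 288 = 0 - 288 = -288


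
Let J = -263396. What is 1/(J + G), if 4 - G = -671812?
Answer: 1/408420 ≈ 2.4485e-6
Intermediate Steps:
G = 671816 (G = 4 - 1*(-671812) = 4 + 671812 = 671816)
1/(J + G) = 1/(-263396 + 671816) = 1/408420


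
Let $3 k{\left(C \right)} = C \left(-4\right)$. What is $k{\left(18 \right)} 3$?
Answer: $-72$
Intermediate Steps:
$k{\left(C \right)} = - \frac{4 C}{3}$ ($k{\left(C \right)} = \frac{C \left(-4\right)}{3} = \frac{\left(-4\right) C}{3} = - \frac{4 C}{3}$)
$k{\left(18 \right)} 3 = \left(- \frac{4}{3}\right) 18 \cdot 3 = \left(-24\right) 3 = -72$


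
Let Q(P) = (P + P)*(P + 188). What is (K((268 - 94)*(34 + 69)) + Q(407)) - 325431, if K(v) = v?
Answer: 176821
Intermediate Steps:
Q(P) = 2*P*(188 + P) (Q(P) = (2*P)*(188 + P) = 2*P*(188 + P))
(K((268 - 94)*(34 + 69)) + Q(407)) - 325431 = ((268 - 94)*(34 + 69) + 2*407*(188 + 407)) - 325431 = (174*103 + 2*407*595) - 325431 = (17922 + 484330) - 325431 = 502252 - 325431 = 176821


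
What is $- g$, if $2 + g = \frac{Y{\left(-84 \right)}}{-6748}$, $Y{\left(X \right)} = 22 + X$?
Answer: $\frac{6717}{3374} \approx 1.9908$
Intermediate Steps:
$g = - \frac{6717}{3374}$ ($g = -2 + \frac{22 - 84}{-6748} = -2 - - \frac{31}{3374} = -2 + \frac{31}{3374} = - \frac{6717}{3374} \approx -1.9908$)
$- g = \left(-1\right) \left(- \frac{6717}{3374}\right) = \frac{6717}{3374}$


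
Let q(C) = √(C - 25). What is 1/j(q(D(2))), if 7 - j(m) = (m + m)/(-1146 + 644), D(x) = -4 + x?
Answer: 441007/3087076 - 753*I*√3/3087076 ≈ 0.14286 - 0.00042248*I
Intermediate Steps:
q(C) = √(-25 + C)
j(m) = 7 + m/251 (j(m) = 7 - (m + m)/(-1146 + 644) = 7 - 2*m/(-502) = 7 - 2*m*(-1)/502 = 7 - (-1)*m/251 = 7 + m/251)
1/j(q(D(2))) = 1/(7 + √(-25 + (-4 + 2))/251) = 1/(7 + √(-25 - 2)/251) = 1/(7 + √(-27)/251) = 1/(7 + (3*I*√3)/251) = 1/(7 + 3*I*√3/251)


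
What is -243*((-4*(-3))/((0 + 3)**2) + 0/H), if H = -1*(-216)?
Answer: -324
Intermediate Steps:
H = 216
-243*((-4*(-3))/((0 + 3)**2) + 0/H) = -243*((-4*(-3))/((0 + 3)**2) + 0/216) = -243*(12/(3**2) + 0*(1/216)) = -243*(12/9 + 0) = -243*(12*(1/9) + 0) = -243*(4/3 + 0) = -243*4/3 = -324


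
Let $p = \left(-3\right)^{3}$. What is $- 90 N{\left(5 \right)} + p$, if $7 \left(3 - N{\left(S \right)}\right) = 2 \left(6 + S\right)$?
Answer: $- \frac{99}{7} \approx -14.143$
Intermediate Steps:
$p = -27$
$N{\left(S \right)} = \frac{9}{7} - \frac{2 S}{7}$ ($N{\left(S \right)} = 3 - \frac{2 \left(6 + S\right)}{7} = 3 - \frac{12 + 2 S}{7} = 3 - \left(\frac{12}{7} + \frac{2 S}{7}\right) = \frac{9}{7} - \frac{2 S}{7}$)
$- 90 N{\left(5 \right)} + p = - 90 \left(\frac{9}{7} - \frac{10}{7}\right) - 27 = \left(-90\right) \left(- \frac{1}{7}\right) - 27 = \frac{90}{7} - 27 = - \frac{99}{7}$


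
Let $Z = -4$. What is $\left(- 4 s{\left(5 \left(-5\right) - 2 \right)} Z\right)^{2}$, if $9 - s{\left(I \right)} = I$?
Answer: $331776$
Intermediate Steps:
$s{\left(I \right)} = 9 - I$
$\left(- 4 s{\left(5 \left(-5\right) - 2 \right)} Z\right)^{2} = \left(- 4 \left(9 - \left(5 \left(-5\right) - 2\right)\right) \left(-4\right)\right)^{2} = \left(- 4 \left(9 - \left(-25 - 2\right)\right) \left(-4\right)\right)^{2} = \left(- 4 \left(9 - -27\right) \left(-4\right)\right)^{2} = \left(- 4 \left(9 + 27\right) \left(-4\right)\right)^{2} = \left(\left(-4\right) 36 \left(-4\right)\right)^{2} = \left(\left(-144\right) \left(-4\right)\right)^{2} = 576^{2} = 331776$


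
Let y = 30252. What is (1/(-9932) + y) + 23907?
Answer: 537907187/9932 ≈ 54159.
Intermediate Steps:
(1/(-9932) + y) + 23907 = (1/(-9932) + 30252) + 23907 = (-1/9932 + 30252) + 23907 = 300462863/9932 + 23907 = 537907187/9932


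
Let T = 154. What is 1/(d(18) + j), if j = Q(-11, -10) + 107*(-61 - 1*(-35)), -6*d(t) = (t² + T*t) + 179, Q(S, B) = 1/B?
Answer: -15/49919 ≈ -0.00030049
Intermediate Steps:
d(t) = -179/6 - 77*t/3 - t²/6 (d(t) = -((t² + 154*t) + 179)/6 = -(179 + t² + 154*t)/6 = -179/6 - 77*t/3 - t²/6)
j = -27821/10 (j = 1/(-10) + 107*(-61 - 1*(-35)) = -⅒ + 107*(-61 + 35) = -⅒ + 107*(-26) = -⅒ - 2782 = -27821/10 ≈ -2782.1)
1/(d(18) + j) = 1/((-179/6 - 77/3*18 - ⅙*18²) - 27821/10) = 1/((-179/6 - 462 - ⅙*324) - 27821/10) = 1/((-179/6 - 462 - 54) - 27821/10) = 1/(-3275/6 - 27821/10) = 1/(-49919/15) = -15/49919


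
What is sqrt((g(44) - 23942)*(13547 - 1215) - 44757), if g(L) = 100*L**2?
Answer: sqrt(2092177699) ≈ 45740.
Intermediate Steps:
sqrt((g(44) - 23942)*(13547 - 1215) - 44757) = sqrt((100*44**2 - 23942)*(13547 - 1215) - 44757) = sqrt((100*1936 - 23942)*12332 - 44757) = sqrt((193600 - 23942)*12332 - 44757) = sqrt(169658*12332 - 44757) = sqrt(2092222456 - 44757) = sqrt(2092177699)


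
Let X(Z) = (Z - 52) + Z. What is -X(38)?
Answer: -24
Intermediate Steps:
X(Z) = -52 + 2*Z (X(Z) = (-52 + Z) + Z = -52 + 2*Z)
-X(38) = -(-52 + 2*38) = -(-52 + 76) = -1*24 = -24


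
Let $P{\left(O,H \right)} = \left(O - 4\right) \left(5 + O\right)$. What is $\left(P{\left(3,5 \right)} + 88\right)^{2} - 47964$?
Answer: $-41564$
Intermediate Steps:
$P{\left(O,H \right)} = \left(-4 + O\right) \left(5 + O\right)$
$\left(P{\left(3,5 \right)} + 88\right)^{2} - 47964 = \left(\left(-20 + 3 + 3^{2}\right) + 88\right)^{2} - 47964 = \left(\left(-20 + 3 + 9\right) + 88\right)^{2} - 47964 = \left(-8 + 88\right)^{2} - 47964 = 80^{2} - 47964 = 6400 - 47964 = -41564$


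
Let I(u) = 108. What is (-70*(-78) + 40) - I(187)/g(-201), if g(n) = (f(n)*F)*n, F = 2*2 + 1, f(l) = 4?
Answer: 1842509/335 ≈ 5500.0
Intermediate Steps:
F = 5 (F = 4 + 1 = 5)
g(n) = 20*n (g(n) = (4*5)*n = 20*n)
(-70*(-78) + 40) - I(187)/g(-201) = (-70*(-78) + 40) - 108/(20*(-201)) = (5460 + 40) - 108/(-4020) = 5500 - 108*(-1)/4020 = 5500 - 1*(-9/335) = 5500 + 9/335 = 1842509/335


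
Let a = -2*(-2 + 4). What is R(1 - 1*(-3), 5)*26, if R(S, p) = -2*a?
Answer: 208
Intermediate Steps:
a = -4 (a = -2*2 = -4)
R(S, p) = 8 (R(S, p) = -2*(-4) = 8)
R(1 - 1*(-3), 5)*26 = 8*26 = 208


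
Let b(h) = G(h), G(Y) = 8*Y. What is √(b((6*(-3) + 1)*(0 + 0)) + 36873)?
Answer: 3*√4097 ≈ 192.02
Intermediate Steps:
b(h) = 8*h
√(b((6*(-3) + 1)*(0 + 0)) + 36873) = √(8*((6*(-3) + 1)*(0 + 0)) + 36873) = √(8*((-18 + 1)*0) + 36873) = √(8*(-17*0) + 36873) = √(8*0 + 36873) = √(0 + 36873) = √36873 = 3*√4097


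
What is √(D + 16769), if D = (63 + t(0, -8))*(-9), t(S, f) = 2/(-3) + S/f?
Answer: 4*√1013 ≈ 127.31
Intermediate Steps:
t(S, f) = -⅔ + S/f (t(S, f) = 2*(-⅓) + S/f = -⅔ + S/f)
D = -561 (D = (63 + (-⅔ + 0/(-8)))*(-9) = (63 + (-⅔ + 0*(-⅛)))*(-9) = (63 + (-⅔ + 0))*(-9) = (63 - ⅔)*(-9) = (187/3)*(-9) = -561)
√(D + 16769) = √(-561 + 16769) = √16208 = 4*√1013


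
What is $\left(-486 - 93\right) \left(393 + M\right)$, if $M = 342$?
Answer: $-425565$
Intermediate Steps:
$\left(-486 - 93\right) \left(393 + M\right) = \left(-486 - 93\right) \left(393 + 342\right) = \left(-579\right) 735 = -425565$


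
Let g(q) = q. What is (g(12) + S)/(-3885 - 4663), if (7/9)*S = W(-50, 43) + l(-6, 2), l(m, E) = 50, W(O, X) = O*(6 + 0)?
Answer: 1083/29918 ≈ 0.036199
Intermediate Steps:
W(O, X) = 6*O (W(O, X) = O*6 = 6*O)
S = -2250/7 (S = 9*(6*(-50) + 50)/7 = 9*(-300 + 50)/7 = (9/7)*(-250) = -2250/7 ≈ -321.43)
(g(12) + S)/(-3885 - 4663) = (12 - 2250/7)/(-3885 - 4663) = -2166/7/(-8548) = -2166/7*(-1/8548) = 1083/29918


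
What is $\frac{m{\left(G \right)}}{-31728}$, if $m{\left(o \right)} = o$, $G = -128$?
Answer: $\frac{8}{1983} \approx 0.0040343$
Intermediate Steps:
$\frac{m{\left(G \right)}}{-31728} = - \frac{128}{-31728} = \left(-128\right) \left(- \frac{1}{31728}\right) = \frac{8}{1983}$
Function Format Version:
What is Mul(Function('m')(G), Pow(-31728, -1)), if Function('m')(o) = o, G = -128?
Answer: Rational(8, 1983) ≈ 0.0040343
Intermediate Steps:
Mul(Function('m')(G), Pow(-31728, -1)) = Mul(-128, Pow(-31728, -1)) = Mul(-128, Rational(-1, 31728)) = Rational(8, 1983)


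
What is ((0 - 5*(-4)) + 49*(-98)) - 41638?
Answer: -46420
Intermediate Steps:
((0 - 5*(-4)) + 49*(-98)) - 41638 = ((0 + 20) - 4802) - 41638 = (20 - 4802) - 41638 = -4782 - 41638 = -46420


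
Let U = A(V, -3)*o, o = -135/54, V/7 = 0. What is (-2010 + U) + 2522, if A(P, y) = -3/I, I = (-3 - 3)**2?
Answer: 12293/24 ≈ 512.21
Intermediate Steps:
I = 36 (I = (-6)**2 = 36)
V = 0 (V = 7*0 = 0)
A(P, y) = -1/12 (A(P, y) = -3/36 = -3*1/36 = -1/12)
o = -5/2 (o = -135*1/54 = -5/2 ≈ -2.5000)
U = 5/24 (U = -1/12*(-5/2) = 5/24 ≈ 0.20833)
(-2010 + U) + 2522 = (-2010 + 5/24) + 2522 = -48235/24 + 2522 = 12293/24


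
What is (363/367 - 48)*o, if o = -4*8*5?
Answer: 2760480/367 ≈ 7521.7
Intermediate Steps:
o = -160 (o = -32*5 = -160)
(363/367 - 48)*o = (363/367 - 48)*(-160) = -17253/367*(-160) = 2760480/367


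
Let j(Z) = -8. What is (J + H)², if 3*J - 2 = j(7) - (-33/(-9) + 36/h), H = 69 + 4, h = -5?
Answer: 10549504/2025 ≈ 5209.6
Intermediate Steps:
H = 73
J = -37/45 (J = ⅔ + (-8 - (-33/(-9) + 36/(-5)))/3 = ⅔ + (-8 - (-33*(-⅑) + 36*(-⅕)))/3 = ⅔ + (-8 - (11/3 - 36/5))/3 = ⅔ + (-8 - 1*(-53/15))/3 = ⅔ + (-8 + 53/15)/3 = ⅔ + (⅓)*(-67/15) = ⅔ - 67/45 = -37/45 ≈ -0.82222)
(J + H)² = (-37/45 + 73)² = (3248/45)² = 10549504/2025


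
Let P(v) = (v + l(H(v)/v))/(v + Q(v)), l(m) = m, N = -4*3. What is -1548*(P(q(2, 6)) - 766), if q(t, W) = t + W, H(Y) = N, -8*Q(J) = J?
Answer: 8290314/7 ≈ 1.1843e+6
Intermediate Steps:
Q(J) = -J/8
N = -12
H(Y) = -12
q(t, W) = W + t
P(v) = 8*(v - 12/v)/(7*v) (P(v) = (v - 12/v)/(v - v/8) = (v - 12/v)/((7*v/8)) = (v - 12/v)*(8/(7*v)) = 8*(v - 12/v)/(7*v))
-1548*(P(q(2, 6)) - 766) = -1548*((8/7 - 96/(7*(6 + 2)²)) - 766) = -1548*((8/7 - 96/7/8²) - 766) = -1548*((8/7 - 96/7*1/64) - 766) = -1548*((8/7 - 3/14) - 766) = -1548*(13/14 - 766) = -1548*(-10711/14) = 8290314/7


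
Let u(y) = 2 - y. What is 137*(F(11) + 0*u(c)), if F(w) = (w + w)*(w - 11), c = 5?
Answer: 0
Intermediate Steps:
F(w) = 2*w*(-11 + w) (F(w) = (2*w)*(-11 + w) = 2*w*(-11 + w))
137*(F(11) + 0*u(c)) = 137*(2*11*(-11 + 11) + 0*(2 - 1*5)) = 137*(2*11*0 + 0*(2 - 5)) = 137*(0 + 0*(-3)) = 137*(0 + 0) = 137*0 = 0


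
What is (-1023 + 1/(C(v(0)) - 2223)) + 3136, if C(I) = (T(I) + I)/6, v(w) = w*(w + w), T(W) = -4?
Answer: 14095820/6671 ≈ 2113.0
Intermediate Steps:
v(w) = 2*w² (v(w) = w*(2*w) = 2*w²)
C(I) = -⅔ + I/6 (C(I) = (-4 + I)/6 = (-4 + I)*(⅙) = -⅔ + I/6)
(-1023 + 1/(C(v(0)) - 2223)) + 3136 = (-1023 + 1/((-⅔ + (2*0²)/6) - 2223)) + 3136 = (-1023 + 1/((-⅔ + (2*0)/6) - 2223)) + 3136 = (-1023 + 1/((-⅔ + (⅙)*0) - 2223)) + 3136 = (-1023 + 1/((-⅔ + 0) - 2223)) + 3136 = (-1023 + 1/(-⅔ - 2223)) + 3136 = (-1023 + 1/(-6671/3)) + 3136 = (-1023 - 3/6671) + 3136 = -6824436/6671 + 3136 = 14095820/6671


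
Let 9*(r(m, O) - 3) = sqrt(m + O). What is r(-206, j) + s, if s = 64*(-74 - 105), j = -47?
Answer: -11453 + I*sqrt(253)/9 ≈ -11453.0 + 1.7673*I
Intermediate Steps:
r(m, O) = 3 + sqrt(O + m)/9 (r(m, O) = 3 + sqrt(m + O)/9 = 3 + sqrt(O + m)/9)
s = -11456 (s = 64*(-179) = -11456)
r(-206, j) + s = (3 + sqrt(-47 - 206)/9) - 11456 = (3 + sqrt(-253)/9) - 11456 = (3 + (I*sqrt(253))/9) - 11456 = (3 + I*sqrt(253)/9) - 11456 = -11453 + I*sqrt(253)/9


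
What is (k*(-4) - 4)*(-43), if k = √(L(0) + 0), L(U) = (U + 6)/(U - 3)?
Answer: 172 + 172*I*√2 ≈ 172.0 + 243.24*I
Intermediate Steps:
L(U) = (6 + U)/(-3 + U)
k = I*√2 (k = √((6 + 0)/(-3 + 0) + 0) = √(6/(-3) + 0) = √(-⅓*6 + 0) = √(-2 + 0) = √(-2) = I*√2 ≈ 1.4142*I)
(k*(-4) - 4)*(-43) = ((I*√2)*(-4) - 4)*(-43) = (-4*I*√2 - 4)*(-43) = (-4 - 4*I*√2)*(-43) = 172 + 172*I*√2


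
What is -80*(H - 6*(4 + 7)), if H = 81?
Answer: -1200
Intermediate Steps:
-80*(H - 6*(4 + 7)) = -80*(81 - 6*(4 + 7)) = -80*(81 - 6*11) = -80*(81 - 66) = -80*15 = -1200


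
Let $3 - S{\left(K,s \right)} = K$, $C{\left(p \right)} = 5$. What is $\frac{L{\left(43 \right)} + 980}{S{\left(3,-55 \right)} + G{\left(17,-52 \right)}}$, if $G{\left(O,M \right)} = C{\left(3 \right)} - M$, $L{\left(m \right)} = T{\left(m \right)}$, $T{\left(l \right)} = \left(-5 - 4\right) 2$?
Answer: $\frac{962}{57} \approx 16.877$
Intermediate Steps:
$S{\left(K,s \right)} = 3 - K$
$T{\left(l \right)} = -18$ ($T{\left(l \right)} = \left(-9\right) 2 = -18$)
$L{\left(m \right)} = -18$
$G{\left(O,M \right)} = 5 - M$
$\frac{L{\left(43 \right)} + 980}{S{\left(3,-55 \right)} + G{\left(17,-52 \right)}} = \frac{-18 + 980}{\left(3 - 3\right) + \left(5 - -52\right)} = \frac{962}{\left(3 - 3\right) + \left(5 + 52\right)} = \frac{962}{0 + 57} = \frac{962}{57}$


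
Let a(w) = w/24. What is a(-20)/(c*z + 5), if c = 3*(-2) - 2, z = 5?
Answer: 1/42 ≈ 0.023810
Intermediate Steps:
a(w) = w/24 (a(w) = w*(1/24) = w/24)
c = -8 (c = -6 - 2 = -8)
a(-20)/(c*z + 5) = ((1/24)*(-20))/(-8*5 + 5) = -5/(6*(-40 + 5)) = -5/6/(-35) = -5/6*(-1/35) = 1/42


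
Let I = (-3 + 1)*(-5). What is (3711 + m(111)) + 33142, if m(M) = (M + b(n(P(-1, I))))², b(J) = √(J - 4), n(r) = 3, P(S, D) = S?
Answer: 49173 + 222*I ≈ 49173.0 + 222.0*I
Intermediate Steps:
I = 10 (I = -2*(-5) = 10)
b(J) = √(-4 + J)
m(M) = (I + M)² (m(M) = (M + √(-4 + 3))² = (M + √(-1))² = (M + I)² = (I + M)²)
(3711 + m(111)) + 33142 = (3711 + (I + 111)²) + 33142 = (3711 + (111 + I)²) + 33142 = 36853 + (111 + I)²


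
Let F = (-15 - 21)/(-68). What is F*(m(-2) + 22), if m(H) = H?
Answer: 180/17 ≈ 10.588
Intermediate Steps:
F = 9/17 (F = -36*(-1/68) = 9/17 ≈ 0.52941)
F*(m(-2) + 22) = 9*(-2 + 22)/17 = (9/17)*20 = 180/17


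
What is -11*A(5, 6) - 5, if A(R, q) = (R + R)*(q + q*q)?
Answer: -4625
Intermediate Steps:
A(R, q) = 2*R*(q + q²) (A(R, q) = (2*R)*(q + q²) = 2*R*(q + q²))
-11*A(5, 6) - 5 = -22*5*6*(1 + 6) - 5 = -22*5*6*7 - 5 = -11*420 - 5 = -4620 - 5 = -4625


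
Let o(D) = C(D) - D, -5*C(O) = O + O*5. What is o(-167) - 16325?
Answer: -79788/5 ≈ -15958.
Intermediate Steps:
C(O) = -6*O/5 (C(O) = -(O + O*5)/5 = -(O + 5*O)/5 = -6*O/5)
o(D) = -11*D/5 (o(D) = -6*D/5 - D = -11*D/5)
o(-167) - 16325 = -11/5*(-167) - 16325 = 1837/5 - 16325 = -79788/5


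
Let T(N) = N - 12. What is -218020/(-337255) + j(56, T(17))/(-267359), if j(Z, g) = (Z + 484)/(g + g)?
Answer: 11654279482/18033631909 ≈ 0.64625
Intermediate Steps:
T(N) = -12 + N
j(Z, g) = (484 + Z)/(2*g) (j(Z, g) = (484 + Z)/((2*g)) = (484 + Z)*(1/(2*g)) = (484 + Z)/(2*g))
-218020/(-337255) + j(56, T(17))/(-267359) = -218020/(-337255) + ((484 + 56)/(2*(-12 + 17)))/(-267359) = -218020*(-1/337255) + ((1/2)*540/5)*(-1/267359) = 43604/67451 + ((1/2)*(1/5)*540)*(-1/267359) = 43604/67451 + 54*(-1/267359) = 43604/67451 - 54/267359 = 11654279482/18033631909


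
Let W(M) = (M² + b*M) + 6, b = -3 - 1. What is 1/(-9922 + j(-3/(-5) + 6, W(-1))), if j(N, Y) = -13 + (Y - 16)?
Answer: -1/9940 ≈ -0.00010060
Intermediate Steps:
b = -4
W(M) = 6 + M² - 4*M (W(M) = (M² - 4*M) + 6 = 6 + M² - 4*M)
j(N, Y) = -29 + Y (j(N, Y) = -13 + (-16 + Y) = -29 + Y)
1/(-9922 + j(-3/(-5) + 6, W(-1))) = 1/(-9922 + (-29 + (6 + (-1)² - 4*(-1)))) = 1/(-9922 + (-29 + (6 + 1 + 4))) = 1/(-9922 + (-29 + 11)) = 1/(-9922 - 18) = 1/(-9940) = -1/9940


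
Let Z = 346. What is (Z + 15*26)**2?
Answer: 541696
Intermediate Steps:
(Z + 15*26)**2 = (346 + 15*26)**2 = (346 + 390)**2 = 736**2 = 541696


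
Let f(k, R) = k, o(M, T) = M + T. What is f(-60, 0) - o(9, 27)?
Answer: -96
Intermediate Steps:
f(-60, 0) - o(9, 27) = -60 - (9 + 27) = -60 - 1*36 = -60 - 36 = -96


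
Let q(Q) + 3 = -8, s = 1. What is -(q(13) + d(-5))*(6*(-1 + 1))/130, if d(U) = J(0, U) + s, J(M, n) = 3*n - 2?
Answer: 0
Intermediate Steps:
q(Q) = -11 (q(Q) = -3 - 8 = -11)
J(M, n) = -2 + 3*n
d(U) = -1 + 3*U (d(U) = (-2 + 3*U) + 1 = -1 + 3*U)
-(q(13) + d(-5))*(6*(-1 + 1))/130 = -(-11 + (-1 + 3*(-5)))*(6*(-1 + 1))/130 = -(-11 + (-1 - 15))*(6*0)*(1/130) = -(-11 - 16)*0*(1/130) = -(-27)*0 = -1*0 = 0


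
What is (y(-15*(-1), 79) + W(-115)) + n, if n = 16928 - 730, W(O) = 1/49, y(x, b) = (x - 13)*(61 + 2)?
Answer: 799877/49 ≈ 16324.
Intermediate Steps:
y(x, b) = -819 + 63*x (y(x, b) = (-13 + x)*63 = -819 + 63*x)
W(O) = 1/49
n = 16198
(y(-15*(-1), 79) + W(-115)) + n = ((-819 + 63*(-15*(-1))) + 1/49) + 16198 = ((-819 + 63*15) + 1/49) + 16198 = ((-819 + 945) + 1/49) + 16198 = (126 + 1/49) + 16198 = 6175/49 + 16198 = 799877/49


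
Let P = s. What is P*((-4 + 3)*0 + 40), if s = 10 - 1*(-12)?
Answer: 880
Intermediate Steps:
s = 22 (s = 10 + 12 = 22)
P = 22
P*((-4 + 3)*0 + 40) = 22*((-4 + 3)*0 + 40) = 22*(-1*0 + 40) = 22*(0 + 40) = 22*40 = 880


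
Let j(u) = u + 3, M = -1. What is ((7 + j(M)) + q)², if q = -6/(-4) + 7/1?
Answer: 1225/4 ≈ 306.25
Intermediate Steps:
j(u) = 3 + u
q = 17/2 (q = -6*(-¼) + 7*1 = 3/2 + 7 = 17/2 ≈ 8.5000)
((7 + j(M)) + q)² = ((7 + (3 - 1)) + 17/2)² = ((7 + 2) + 17/2)² = (9 + 17/2)² = (35/2)² = 1225/4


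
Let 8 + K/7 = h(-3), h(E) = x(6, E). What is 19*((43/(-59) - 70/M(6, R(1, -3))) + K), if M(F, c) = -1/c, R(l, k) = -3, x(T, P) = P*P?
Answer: -228380/59 ≈ -3870.8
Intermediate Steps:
x(T, P) = P**2
h(E) = E**2
K = 7 (K = -56 + 7*(-3)**2 = -56 + 7*9 = -56 + 63 = 7)
19*((43/(-59) - 70/M(6, R(1, -3))) + K) = 19*((43/(-59) - 70/((-1/(-3)))) + 7) = 19*((43*(-1/59) - 70/((-1*(-1/3)))) + 7) = 19*((-43/59 - 70/1/3) + 7) = 19*((-43/59 - 70*3) + 7) = 19*((-43/59 - 210) + 7) = 19*(-12433/59 + 7) = 19*(-12020/59) = -228380/59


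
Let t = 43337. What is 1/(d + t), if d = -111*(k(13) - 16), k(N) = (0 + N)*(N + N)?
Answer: 1/7595 ≈ 0.00013167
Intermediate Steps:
k(N) = 2*N² (k(N) = N*(2*N) = 2*N²)
d = -35742 (d = -111*(2*13² - 16) = -111*(2*169 - 16) = -111*(338 - 16) = -111*322 = -35742)
1/(d + t) = 1/(-35742 + 43337) = 1/7595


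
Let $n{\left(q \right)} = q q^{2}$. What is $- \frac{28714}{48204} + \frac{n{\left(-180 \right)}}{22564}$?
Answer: $- \frac{35221703837}{135959382} \approx -259.06$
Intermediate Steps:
$n{\left(q \right)} = q^{3}$
$- \frac{28714}{48204} + \frac{n{\left(-180 \right)}}{22564} = - \frac{28714}{48204} + \frac{\left(-180\right)^{3}}{22564} = \left(-28714\right) \frac{1}{48204} - \frac{1458000}{5641} = - \frac{14357}{24102} - \frac{1458000}{5641} = - \frac{35221703837}{135959382}$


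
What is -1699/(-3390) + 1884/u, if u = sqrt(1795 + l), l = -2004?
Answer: 1699/3390 - 1884*I*sqrt(209)/209 ≈ 0.50118 - 130.32*I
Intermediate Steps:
u = I*sqrt(209) (u = sqrt(1795 - 2004) = sqrt(-209) = I*sqrt(209) ≈ 14.457*I)
-1699/(-3390) + 1884/u = -1699/(-3390) + 1884/((I*sqrt(209))) = -1699*(-1/3390) + 1884*(-I*sqrt(209)/209) = 1699/3390 - 1884*I*sqrt(209)/209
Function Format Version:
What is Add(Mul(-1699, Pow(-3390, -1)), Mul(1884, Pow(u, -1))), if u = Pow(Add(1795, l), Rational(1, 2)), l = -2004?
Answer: Add(Rational(1699, 3390), Mul(Rational(-1884, 209), I, Pow(209, Rational(1, 2)))) ≈ Add(0.50118, Mul(-130.32, I))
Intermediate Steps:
u = Mul(I, Pow(209, Rational(1, 2))) (u = Pow(Add(1795, -2004), Rational(1, 2)) = Pow(-209, Rational(1, 2)) = Mul(I, Pow(209, Rational(1, 2))) ≈ Mul(14.457, I))
Add(Mul(-1699, Pow(-3390, -1)), Mul(1884, Pow(u, -1))) = Add(Mul(-1699, Pow(-3390, -1)), Mul(1884, Pow(Mul(I, Pow(209, Rational(1, 2))), -1))) = Add(Mul(-1699, Rational(-1, 3390)), Mul(1884, Mul(Rational(-1, 209), I, Pow(209, Rational(1, 2))))) = Add(Rational(1699, 3390), Mul(Rational(-1884, 209), I, Pow(209, Rational(1, 2))))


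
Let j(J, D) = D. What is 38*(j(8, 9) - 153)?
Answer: -5472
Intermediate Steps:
38*(j(8, 9) - 153) = 38*(9 - 153) = 38*(-144) = -5472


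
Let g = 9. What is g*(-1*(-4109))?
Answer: 36981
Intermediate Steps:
g*(-1*(-4109)) = 9*(-1*(-4109)) = 9*4109 = 36981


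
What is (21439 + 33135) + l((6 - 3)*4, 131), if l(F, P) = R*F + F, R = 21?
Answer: 54838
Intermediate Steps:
l(F, P) = 22*F (l(F, P) = 21*F + F = 22*F)
(21439 + 33135) + l((6 - 3)*4, 131) = (21439 + 33135) + 22*((6 - 3)*4) = 54574 + 22*(3*4) = 54574 + 22*12 = 54574 + 264 = 54838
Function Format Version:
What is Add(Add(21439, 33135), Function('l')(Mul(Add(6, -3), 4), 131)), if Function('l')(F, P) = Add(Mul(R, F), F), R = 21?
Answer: 54838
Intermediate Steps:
Function('l')(F, P) = Mul(22, F) (Function('l')(F, P) = Add(Mul(21, F), F) = Mul(22, F))
Add(Add(21439, 33135), Function('l')(Mul(Add(6, -3), 4), 131)) = Add(Add(21439, 33135), Mul(22, Mul(Add(6, -3), 4))) = Add(54574, Mul(22, Mul(3, 4))) = Add(54574, Mul(22, 12)) = Add(54574, 264) = 54838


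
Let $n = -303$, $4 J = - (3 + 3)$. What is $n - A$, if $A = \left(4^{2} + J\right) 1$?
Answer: $- \frac{635}{2} \approx -317.5$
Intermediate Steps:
$J = - \frac{3}{2}$ ($J = \frac{\left(-1\right) \left(3 + 3\right)}{4} = \frac{\left(-1\right) 6}{4} = \frac{1}{4} \left(-6\right) = - \frac{3}{2} \approx -1.5$)
$A = \frac{29}{2}$ ($A = \left(4^{2} - \frac{3}{2}\right) 1 = \left(16 - \frac{3}{2}\right) 1 = \frac{29}{2} \cdot 1 = \frac{29}{2} \approx 14.5$)
$n - A = -303 - \frac{29}{2} = - \frac{635}{2}$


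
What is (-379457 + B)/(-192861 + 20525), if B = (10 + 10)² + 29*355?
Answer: 184381/86168 ≈ 2.1398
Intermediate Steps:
B = 10695 (B = 20² + 10295 = 400 + 10295 = 10695)
(-379457 + B)/(-192861 + 20525) = (-379457 + 10695)/(-192861 + 20525) = -368762/(-172336) = -368762*(-1/172336) = 184381/86168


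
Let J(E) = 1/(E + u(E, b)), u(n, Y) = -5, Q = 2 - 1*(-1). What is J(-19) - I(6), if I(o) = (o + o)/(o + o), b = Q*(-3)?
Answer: -25/24 ≈ -1.0417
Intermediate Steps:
Q = 3 (Q = 2 + 1 = 3)
b = -9 (b = 3*(-3) = -9)
J(E) = 1/(-5 + E) (J(E) = 1/(E - 5) = 1/(-5 + E))
I(o) = 1 (I(o) = (2*o)/((2*o)) = (2*o)*(1/(2*o)) = 1)
J(-19) - I(6) = 1/(-5 - 19) - 1*1 = 1/(-24) - 1 = -1/24 - 1 = -25/24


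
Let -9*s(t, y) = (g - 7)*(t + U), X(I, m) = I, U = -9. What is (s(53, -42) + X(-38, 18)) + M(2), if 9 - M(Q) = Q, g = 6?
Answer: -235/9 ≈ -26.111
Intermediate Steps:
M(Q) = 9 - Q
s(t, y) = -1 + t/9 (s(t, y) = -(6 - 7)*(t - 9)/9 = -(-1)*(-9 + t)/9 = -(9 - t)/9 = -1 + t/9)
(s(53, -42) + X(-38, 18)) + M(2) = ((-1 + (⅑)*53) - 38) + (9 - 1*2) = ((-1 + 53/9) - 38) + (9 - 2) = (44/9 - 38) + 7 = -298/9 + 7 = -235/9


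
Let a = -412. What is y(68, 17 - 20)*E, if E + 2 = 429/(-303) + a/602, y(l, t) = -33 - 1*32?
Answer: 8102315/30401 ≈ 266.51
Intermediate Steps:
y(l, t) = -65 (y(l, t) = -33 - 32 = -65)
E = -124651/30401 (E = -2 + (429/(-303) - 412/602) = -2 + (429*(-1/303) - 412*1/602) = -2 + (-143/101 - 206/301) = -2 - 63849/30401 = -124651/30401 ≈ -4.1002)
y(68, 17 - 20)*E = -65*(-124651/30401) = 8102315/30401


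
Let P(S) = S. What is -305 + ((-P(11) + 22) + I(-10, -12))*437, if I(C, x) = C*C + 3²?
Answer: 52135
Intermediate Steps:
I(C, x) = 9 + C² (I(C, x) = C² + 9 = 9 + C²)
-305 + ((-P(11) + 22) + I(-10, -12))*437 = -305 + ((-1*11 + 22) + (9 + (-10)²))*437 = -305 + ((-11 + 22) + (9 + 100))*437 = -305 + (11 + 109)*437 = -305 + 120*437 = -305 + 52440 = 52135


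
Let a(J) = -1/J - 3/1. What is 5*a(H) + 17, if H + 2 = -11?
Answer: 31/13 ≈ 2.3846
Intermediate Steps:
H = -13 (H = -2 - 11 = -13)
a(J) = -3 - 1/J (a(J) = -1/J - 3*1 = -1/J - 3 = -3 - 1/J)
5*a(H) + 17 = 5*(-3 - 1/(-13)) + 17 = 5*(-3 - 1*(-1/13)) + 17 = 5*(-3 + 1/13) + 17 = 5*(-38/13) + 17 = -190/13 + 17 = 31/13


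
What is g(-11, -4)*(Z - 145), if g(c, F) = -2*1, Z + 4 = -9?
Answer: 316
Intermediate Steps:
Z = -13 (Z = -4 - 9 = -13)
g(c, F) = -2
g(-11, -4)*(Z - 145) = -2*(-13 - 145) = -2*(-158) = 316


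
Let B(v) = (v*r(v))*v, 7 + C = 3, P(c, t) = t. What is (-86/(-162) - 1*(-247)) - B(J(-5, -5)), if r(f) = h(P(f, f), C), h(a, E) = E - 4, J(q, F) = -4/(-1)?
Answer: 30418/81 ≈ 375.53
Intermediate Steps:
J(q, F) = 4 (J(q, F) = -4*(-1) = 4)
C = -4 (C = -7 + 3 = -4)
h(a, E) = -4 + E
r(f) = -8 (r(f) = -4 - 4 = -8)
B(v) = -8*v² (B(v) = (v*(-8))*v = (-8*v)*v = -8*v²)
(-86/(-162) - 1*(-247)) - B(J(-5, -5)) = (-86/(-162) - 1*(-247)) - (-8)*4² = (-86*(-1/162) + 247) - (-8)*16 = (43/81 + 247) - 1*(-128) = 20050/81 + 128 = 30418/81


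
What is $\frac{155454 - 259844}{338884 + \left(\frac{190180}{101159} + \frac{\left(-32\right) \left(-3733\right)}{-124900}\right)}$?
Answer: $- \frac{164867812806125}{535216171534612} \approx -0.30804$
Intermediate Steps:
$\frac{155454 - 259844}{338884 + \left(\frac{190180}{101159} + \frac{\left(-32\right) \left(-3733\right)}{-124900}\right)} = - \frac{104390}{338884 + \left(190180 \cdot \frac{1}{101159} + 119456 \left(- \frac{1}{124900}\right)\right)} = - \frac{104390}{338884 + \left(\frac{190180}{101159} - \frac{29864}{31225}\right)} = - \frac{104390}{338884 + \frac{2917358124}{3158689775}} = - \frac{104390}{\frac{1070432343069224}{3158689775}} = \left(-104390\right) \frac{3158689775}{1070432343069224} = - \frac{164867812806125}{535216171534612}$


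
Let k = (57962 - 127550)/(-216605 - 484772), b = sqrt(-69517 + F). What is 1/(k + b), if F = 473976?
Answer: -48807422676/198965388124149467 + 491929696129*sqrt(404459)/198965388124149467 ≈ 0.0015722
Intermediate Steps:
b = sqrt(404459) (b = sqrt(-69517 + 473976) = sqrt(404459) ≈ 635.97)
k = 69588/701377 (k = -69588/(-701377) = -69588*(-1/701377) = 69588/701377 ≈ 0.099216)
1/(k + b) = 1/(69588/701377 + sqrt(404459))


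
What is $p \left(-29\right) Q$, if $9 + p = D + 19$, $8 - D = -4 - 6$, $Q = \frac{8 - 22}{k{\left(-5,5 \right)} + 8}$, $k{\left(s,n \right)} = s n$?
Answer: $- \frac{11368}{17} \approx -668.71$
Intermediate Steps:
$k{\left(s,n \right)} = n s$
$Q = \frac{14}{17}$ ($Q = \frac{8 - 22}{5 \left(-5\right) + 8} = - \frac{14}{-25 + 8} = - \frac{14}{-17} = \left(-14\right) \left(- \frac{1}{17}\right) = \frac{14}{17} \approx 0.82353$)
$D = 18$ ($D = 8 - \left(-4 - 6\right) = 8 - -10 = 8 + 10 = 18$)
$p = 28$ ($p = -9 + \left(18 + 19\right) = -9 + 37 = 28$)
$p \left(-29\right) Q = 28 \left(-29\right) \frac{14}{17} = \left(-812\right) \frac{14}{17} = - \frac{11368}{17}$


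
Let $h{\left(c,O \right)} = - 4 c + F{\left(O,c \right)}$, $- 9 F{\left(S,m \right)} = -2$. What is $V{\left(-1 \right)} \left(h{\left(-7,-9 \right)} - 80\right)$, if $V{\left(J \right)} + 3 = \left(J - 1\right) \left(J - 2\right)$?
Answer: $- \frac{466}{3} \approx -155.33$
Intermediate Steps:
$V{\left(J \right)} = -3 + \left(-1 + J\right) \left(-2 + J\right)$ ($V{\left(J \right)} = -3 + \left(J - 1\right) \left(J - 2\right) = -3 + \left(-1 + J\right) \left(-2 + J\right)$)
$F{\left(S,m \right)} = \frac{2}{9}$ ($F{\left(S,m \right)} = \left(- \frac{1}{9}\right) \left(-2\right) = \frac{2}{9}$)
$h{\left(c,O \right)} = \frac{2}{9} - 4 c$ ($h{\left(c,O \right)} = - 4 c + \frac{2}{9} = \frac{2}{9} - 4 c$)
$V{\left(-1 \right)} \left(h{\left(-7,-9 \right)} - 80\right) = \left(-1 + \left(-1\right)^{2} - -3\right) \left(\left(\frac{2}{9} - -28\right) - 80\right) = \left(-1 + 1 + 3\right) \left(\left(\frac{2}{9} + 28\right) - 80\right) = 3 \left(\frac{254}{9} - 80\right) = 3 \left(- \frac{466}{9}\right) = - \frac{466}{3}$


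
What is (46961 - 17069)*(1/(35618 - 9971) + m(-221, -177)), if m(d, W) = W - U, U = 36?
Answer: -54431438840/8549 ≈ -6.3670e+6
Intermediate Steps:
m(d, W) = -36 + W (m(d, W) = W - 1*36 = W - 36 = -36 + W)
(46961 - 17069)*(1/(35618 - 9971) + m(-221, -177)) = (46961 - 17069)*(1/(35618 - 9971) + (-36 - 177)) = 29892*(1/25647 - 213) = 29892*(-5462810/25647) = -54431438840/8549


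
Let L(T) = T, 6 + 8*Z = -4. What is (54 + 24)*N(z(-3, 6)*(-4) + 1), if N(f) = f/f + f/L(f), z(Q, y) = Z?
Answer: 156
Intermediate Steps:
Z = -5/4 (Z = -3/4 + (1/8)*(-4) = -3/4 - 1/2 = -5/4 ≈ -1.2500)
z(Q, y) = -5/4
N(f) = 2 (N(f) = f/f + f/f = 1 + 1 = 2)
(54 + 24)*N(z(-3, 6)*(-4) + 1) = (54 + 24)*2 = 78*2 = 156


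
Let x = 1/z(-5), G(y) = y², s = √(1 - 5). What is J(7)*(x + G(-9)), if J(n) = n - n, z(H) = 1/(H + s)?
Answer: 0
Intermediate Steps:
s = 2*I (s = √(-4) = 2*I ≈ 2.0*I)
z(H) = 1/(H + 2*I)
x = -5 + 2*I (x = 1/(1/(-5 + 2*I)) = 1/((-5 - 2*I)/29) = -5 + 2*I ≈ -5.0 + 2.0*I)
J(n) = 0
J(7)*(x + G(-9)) = 0*((-5 + 2*I) + (-9)²) = 0*((-5 + 2*I) + 81) = 0*(76 + 2*I) = 0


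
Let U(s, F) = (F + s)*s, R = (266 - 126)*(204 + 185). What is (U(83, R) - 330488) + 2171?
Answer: 4198752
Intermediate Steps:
R = 54460 (R = 140*389 = 54460)
U(s, F) = s*(F + s)
(U(83, R) - 330488) + 2171 = (83*(54460 + 83) - 330488) + 2171 = (83*54543 - 330488) + 2171 = (4527069 - 330488) + 2171 = 4196581 + 2171 = 4198752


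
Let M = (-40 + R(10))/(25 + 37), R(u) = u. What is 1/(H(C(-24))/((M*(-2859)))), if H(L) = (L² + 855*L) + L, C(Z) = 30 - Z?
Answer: 953/33852 ≈ 0.028152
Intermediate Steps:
H(L) = L² + 856*L
M = -15/31 (M = (-40 + 10)/(25 + 37) = -30/62 = -30*1/62 = -15/31 ≈ -0.48387)
1/(H(C(-24))/((M*(-2859)))) = 1/(((30 - 1*(-24))*(856 + (30 - 1*(-24))))/((-15/31*(-2859)))) = 1/(((30 + 24)*(856 + (30 + 24)))/(42885/31)) = 1/((54*(856 + 54))*(31/42885)) = 1/((54*910)*(31/42885)) = 1/(49140*(31/42885)) = 1/(33852/953) = 953/33852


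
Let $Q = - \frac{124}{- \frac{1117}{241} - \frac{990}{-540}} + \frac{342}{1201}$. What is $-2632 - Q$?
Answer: $- \frac{13022070178}{4865251} \approx -2676.5$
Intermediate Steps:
$Q = \frac{216729546}{4865251}$ ($Q = - \frac{124}{\left(-1117\right) \frac{1}{241} - - \frac{11}{6}} + 342 \cdot \frac{1}{1201} = - \frac{124}{- \frac{1117}{241} + \frac{11}{6}} + \frac{342}{1201} = - \frac{124}{- \frac{4051}{1446}} + \frac{342}{1201} = \left(-124\right) \left(- \frac{1446}{4051}\right) + \frac{342}{1201} = \frac{179304}{4051} + \frac{342}{1201} = \frac{216729546}{4865251} \approx 44.546$)
$-2632 - Q = -2632 - \frac{216729546}{4865251} = - \frac{13022070178}{4865251}$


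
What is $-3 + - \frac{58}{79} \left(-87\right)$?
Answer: $\frac{4809}{79} \approx 60.873$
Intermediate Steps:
$-3 + - \frac{58}{79} \left(-87\right) = -3 + \left(-58\right) \frac{1}{79} \left(-87\right) = -3 - - \frac{5046}{79} = -3 + \frac{5046}{79} = \frac{4809}{79}$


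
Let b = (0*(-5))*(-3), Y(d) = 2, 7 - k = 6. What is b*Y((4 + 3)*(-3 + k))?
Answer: 0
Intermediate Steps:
k = 1 (k = 7 - 1*6 = 7 - 6 = 1)
b = 0 (b = 0*(-3) = 0)
b*Y((4 + 3)*(-3 + k)) = 0*2 = 0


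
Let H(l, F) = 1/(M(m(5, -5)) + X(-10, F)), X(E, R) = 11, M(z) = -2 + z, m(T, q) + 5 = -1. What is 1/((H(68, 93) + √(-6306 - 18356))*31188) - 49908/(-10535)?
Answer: 115161999520247/24309362523740 - 3*I*√24662/2307485764 ≈ 4.7374 - 2.0417e-7*I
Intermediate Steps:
m(T, q) = -6 (m(T, q) = -5 - 1 = -6)
H(l, F) = ⅓ (H(l, F) = 1/((-2 - 6) + 11) = 1/(-8 + 11) = 1/3 = ⅓)
1/((H(68, 93) + √(-6306 - 18356))*31188) - 49908/(-10535) = 1/((⅓ + √(-6306 - 18356))*31188) - 49908/(-10535) = (1/31188)/(⅓ + √(-24662)) - 49908*(-1/10535) = (1/31188)/(⅓ + I*√24662) + 49908/10535 = 1/(31188*(⅓ + I*√24662)) + 49908/10535 = 49908/10535 + 1/(31188*(⅓ + I*√24662))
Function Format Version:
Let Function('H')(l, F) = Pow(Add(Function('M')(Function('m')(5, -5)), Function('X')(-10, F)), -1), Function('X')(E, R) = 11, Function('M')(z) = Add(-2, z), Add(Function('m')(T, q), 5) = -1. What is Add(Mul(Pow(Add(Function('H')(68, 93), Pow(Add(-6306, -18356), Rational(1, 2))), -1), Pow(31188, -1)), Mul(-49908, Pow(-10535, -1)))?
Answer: Add(Rational(115161999520247, 24309362523740), Mul(Rational(-3, 2307485764), I, Pow(24662, Rational(1, 2)))) ≈ Add(4.7374, Mul(-2.0417e-7, I))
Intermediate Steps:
Function('m')(T, q) = -6 (Function('m')(T, q) = Add(-5, -1) = -6)
Function('H')(l, F) = Rational(1, 3) (Function('H')(l, F) = Pow(Add(Add(-2, -6), 11), -1) = Pow(Add(-8, 11), -1) = Pow(3, -1) = Rational(1, 3))
Add(Mul(Pow(Add(Function('H')(68, 93), Pow(Add(-6306, -18356), Rational(1, 2))), -1), Pow(31188, -1)), Mul(-49908, Pow(-10535, -1))) = Add(Mul(Pow(Add(Rational(1, 3), Pow(Add(-6306, -18356), Rational(1, 2))), -1), Pow(31188, -1)), Mul(-49908, Pow(-10535, -1))) = Add(Mul(Pow(Add(Rational(1, 3), Pow(-24662, Rational(1, 2))), -1), Rational(1, 31188)), Mul(-49908, Rational(-1, 10535))) = Add(Mul(Pow(Add(Rational(1, 3), Mul(I, Pow(24662, Rational(1, 2)))), -1), Rational(1, 31188)), Rational(49908, 10535)) = Add(Mul(Rational(1, 31188), Pow(Add(Rational(1, 3), Mul(I, Pow(24662, Rational(1, 2)))), -1)), Rational(49908, 10535)) = Add(Rational(49908, 10535), Mul(Rational(1, 31188), Pow(Add(Rational(1, 3), Mul(I, Pow(24662, Rational(1, 2)))), -1)))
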